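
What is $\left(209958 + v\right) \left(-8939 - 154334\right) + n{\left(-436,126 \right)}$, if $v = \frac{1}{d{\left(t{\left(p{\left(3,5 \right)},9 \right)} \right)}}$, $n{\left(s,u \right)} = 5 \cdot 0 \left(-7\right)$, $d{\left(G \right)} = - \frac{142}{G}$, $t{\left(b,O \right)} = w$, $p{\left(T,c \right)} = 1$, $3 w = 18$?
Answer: $- \frac{2433913060095}{71} \approx -3.428 \cdot 10^{10}$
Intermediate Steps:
$w = 6$ ($w = \frac{1}{3} \cdot 18 = 6$)
$t{\left(b,O \right)} = 6$
$n{\left(s,u \right)} = 0$ ($n{\left(s,u \right)} = 0 \left(-7\right) = 0$)
$v = - \frac{3}{71}$ ($v = \frac{1}{\left(-142\right) \frac{1}{6}} = \frac{1}{- \frac{71}{3}} = - \frac{3}{71} \approx -0.042253$)
$\left(209958 + v\right) \left(-8939 - 154334\right) + n{\left(-436,126 \right)} = \left(209958 - \frac{3}{71}\right) \left(-8939 - 154334\right) + 0 = \frac{14907015}{71} \left(-163273\right) + 0 = - \frac{2433913060095}{71} + 0 = - \frac{2433913060095}{71}$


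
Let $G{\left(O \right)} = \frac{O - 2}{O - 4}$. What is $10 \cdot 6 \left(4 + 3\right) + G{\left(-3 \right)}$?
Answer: $\frac{2945}{7} \approx 420.71$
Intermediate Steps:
$G{\left(O \right)} = \frac{-2 + O}{-4 + O}$
$10 \cdot 6 \left(4 + 3\right) + G{\left(-3 \right)} = 10 \cdot 6 \left(4 + 3\right) + \frac{-2 - 3}{-4 - 3} = 10 \cdot 6 \cdot 7 + \frac{1}{-7} \left(-5\right) = 10 \cdot 42 - - \frac{5}{7} = 420 + \frac{5}{7} = \frac{2945}{7}$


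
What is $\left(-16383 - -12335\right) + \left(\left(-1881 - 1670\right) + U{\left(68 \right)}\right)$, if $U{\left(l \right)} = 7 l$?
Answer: $-7123$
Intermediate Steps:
$\left(-16383 - -12335\right) + \left(\left(-1881 - 1670\right) + U{\left(68 \right)}\right) = \left(-16383 - -12335\right) + \left(\left(-1881 - 1670\right) + 7 \cdot 68\right) = \left(-16383 + 12335\right) + \left(-3551 + 476\right) = -4048 - 3075 = -7123$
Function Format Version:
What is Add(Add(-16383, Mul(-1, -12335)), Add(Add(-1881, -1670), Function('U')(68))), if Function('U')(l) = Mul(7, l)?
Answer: -7123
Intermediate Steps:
Add(Add(-16383, Mul(-1, -12335)), Add(Add(-1881, -1670), Function('U')(68))) = Add(Add(-16383, Mul(-1, -12335)), Add(Add(-1881, -1670), Mul(7, 68))) = Add(Add(-16383, 12335), Add(-3551, 476)) = Add(-4048, -3075) = -7123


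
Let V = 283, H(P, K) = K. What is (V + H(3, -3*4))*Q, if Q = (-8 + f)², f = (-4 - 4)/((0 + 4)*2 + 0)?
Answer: 21951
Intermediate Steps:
f = -1 (f = -8/(4*2 + 0) = -8/(8 + 0) = -8/8 = -8*⅛ = -1)
Q = 81 (Q = (-8 - 1)² = (-9)² = 81)
(V + H(3, -3*4))*Q = (283 - 3*4)*81 = (283 - 12)*81 = 271*81 = 21951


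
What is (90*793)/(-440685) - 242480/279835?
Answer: -563684990/548084831 ≈ -1.0285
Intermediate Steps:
(90*793)/(-440685) - 242480/279835 = 71370*(-1/440685) - 242480*1/279835 = -1586/9793 - 48496/55967 = -563684990/548084831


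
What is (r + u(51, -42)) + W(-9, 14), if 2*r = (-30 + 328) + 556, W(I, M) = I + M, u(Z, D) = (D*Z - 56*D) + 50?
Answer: 692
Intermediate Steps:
u(Z, D) = 50 - 56*D + D*Z (u(Z, D) = (-56*D + D*Z) + 50 = 50 - 56*D + D*Z)
r = 427 (r = ((-30 + 328) + 556)/2 = (298 + 556)/2 = (½)*854 = 427)
(r + u(51, -42)) + W(-9, 14) = (427 + (50 - 56*(-42) - 42*51)) + (-9 + 14) = (427 + (50 + 2352 - 2142)) + 5 = (427 + 260) + 5 = 687 + 5 = 692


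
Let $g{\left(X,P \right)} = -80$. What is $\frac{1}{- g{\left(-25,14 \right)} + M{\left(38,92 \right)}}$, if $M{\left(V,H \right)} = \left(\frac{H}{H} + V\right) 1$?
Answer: $\frac{1}{119} \approx 0.0084034$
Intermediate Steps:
$M{\left(V,H \right)} = 1 + V$ ($M{\left(V,H \right)} = \left(1 + V\right) 1 = 1 + V$)
$\frac{1}{- g{\left(-25,14 \right)} + M{\left(38,92 \right)}} = \frac{1}{\left(-1\right) \left(-80\right) + \left(1 + 38\right)} = \frac{1}{80 + 39} = \frac{1}{119}$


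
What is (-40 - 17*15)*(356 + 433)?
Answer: -232755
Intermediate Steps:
(-40 - 17*15)*(356 + 433) = (-40 - 255)*789 = -295*789 = -232755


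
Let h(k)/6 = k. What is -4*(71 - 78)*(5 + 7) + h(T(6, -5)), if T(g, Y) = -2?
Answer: 324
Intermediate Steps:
h(k) = 6*k
-4*(71 - 78)*(5 + 7) + h(T(6, -5)) = -4*(71 - 78)*(5 + 7) + 6*(-2) = -(-28)*12 - 12 = -4*(-84) - 12 = 336 - 12 = 324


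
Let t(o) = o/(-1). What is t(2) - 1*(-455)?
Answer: 453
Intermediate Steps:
t(o) = -o (t(o) = o*(-1) = -o)
t(2) - 1*(-455) = -1*2 - 1*(-455) = -2 + 455 = 453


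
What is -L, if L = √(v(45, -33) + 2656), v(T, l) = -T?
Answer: -√2611 ≈ -51.098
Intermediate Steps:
L = √2611 (L = √(-1*45 + 2656) = √(-45 + 2656) = √2611 ≈ 51.098)
-L = -√2611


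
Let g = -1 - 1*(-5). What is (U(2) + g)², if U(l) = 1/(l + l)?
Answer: 289/16 ≈ 18.063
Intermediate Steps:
U(l) = 1/(2*l)
g = 4 (g = -1 + 5 = 4)
(U(2) + g)² = ((½)/2 + 4)² = ((½)*(½) + 4)² = (¼ + 4)² = (17/4)² = 289/16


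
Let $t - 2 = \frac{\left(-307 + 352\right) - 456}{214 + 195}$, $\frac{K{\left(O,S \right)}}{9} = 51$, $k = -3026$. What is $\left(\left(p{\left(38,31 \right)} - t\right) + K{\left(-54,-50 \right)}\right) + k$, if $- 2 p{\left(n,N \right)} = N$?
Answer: $- \frac{2113299}{818} \approx -2583.5$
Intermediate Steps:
$p{\left(n,N \right)} = - \frac{N}{2}$
$K{\left(O,S \right)} = 459$ ($K{\left(O,S \right)} = 9 \cdot 51 = 459$)
$t = \frac{407}{409}$ ($t = 2 + \frac{\left(-307 + 352\right) - 456}{214 + 195} = 2 + \frac{45 - 456}{409} = 2 - \frac{411}{409} = \frac{407}{409} \approx 0.99511$)
$\left(\left(p{\left(38,31 \right)} - t\right) + K{\left(-54,-50 \right)}\right) + k = \left(\left(\left(- \frac{1}{2}\right) 31 - \frac{407}{409}\right) + 459\right) - 3026 = \left(\left(- \frac{31}{2} - \frac{407}{409}\right) + 459\right) - 3026 = \left(- \frac{13493}{818} + 459\right) - 3026 = \frac{361969}{818} - 3026 = - \frac{2113299}{818}$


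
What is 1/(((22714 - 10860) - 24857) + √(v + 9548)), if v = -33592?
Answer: -13003/169102053 - 2*I*√6011/169102053 ≈ -7.6894e-5 - 9.1697e-7*I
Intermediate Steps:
1/(((22714 - 10860) - 24857) + √(v + 9548)) = 1/(((22714 - 10860) - 24857) + √(-33592 + 9548)) = 1/((11854 - 24857) + √(-24044)) = 1/(-13003 + 2*I*√6011)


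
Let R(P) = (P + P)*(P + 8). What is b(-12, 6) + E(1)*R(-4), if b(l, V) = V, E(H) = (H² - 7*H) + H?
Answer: 166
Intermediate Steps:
E(H) = H² - 6*H
R(P) = 2*P*(8 + P) (R(P) = (2*P)*(8 + P) = 2*P*(8 + P))
b(-12, 6) + E(1)*R(-4) = 6 + (1*(-6 + 1))*(2*(-4)*(8 - 4)) = 6 + (1*(-5))*(2*(-4)*4) = 6 - 5*(-32) = 6 + 160 = 166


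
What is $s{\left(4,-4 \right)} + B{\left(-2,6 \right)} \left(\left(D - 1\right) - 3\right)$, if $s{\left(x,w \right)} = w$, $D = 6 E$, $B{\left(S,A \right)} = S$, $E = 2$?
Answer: $-20$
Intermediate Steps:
$D = 12$ ($D = 6 \cdot 2 = 12$)
$s{\left(4,-4 \right)} + B{\left(-2,6 \right)} \left(\left(D - 1\right) - 3\right) = -4 - 2 \left(\left(12 - 1\right) - 3\right) = -4 - 2 \left(11 - 3\right) = -4 - 16 = -20$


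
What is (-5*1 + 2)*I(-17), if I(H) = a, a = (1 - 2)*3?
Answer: 9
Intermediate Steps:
a = -3 (a = -1*3 = -3)
I(H) = -3
(-5*1 + 2)*I(-17) = (-5*1 + 2)*(-3) = (-5 + 2)*(-3) = -3*(-3) = 9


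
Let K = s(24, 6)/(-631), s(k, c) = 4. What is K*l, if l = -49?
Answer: 196/631 ≈ 0.31062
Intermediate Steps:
K = -4/631 (K = 4/(-631) = 4*(-1/631) = -4/631 ≈ -0.0063391)
K*l = -4/631*(-49) = 196/631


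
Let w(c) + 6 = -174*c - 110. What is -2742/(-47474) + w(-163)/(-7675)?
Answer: -659952877/182181475 ≈ -3.6225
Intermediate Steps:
w(c) = -116 - 174*c (w(c) = -6 + (-174*c - 110) = -6 + (-110 - 174*c) = -116 - 174*c)
-2742/(-47474) + w(-163)/(-7675) = -2742/(-47474) + (-116 - 174*(-163))/(-7675) = -2742*(-1/47474) + (-116 + 28362)*(-1/7675) = 1371/23737 + 28246*(-1/7675) = 1371/23737 - 28246/7675 = -659952877/182181475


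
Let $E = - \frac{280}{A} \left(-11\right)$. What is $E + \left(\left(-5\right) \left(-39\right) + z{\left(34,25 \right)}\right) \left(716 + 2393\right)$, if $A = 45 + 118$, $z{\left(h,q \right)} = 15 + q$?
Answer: $\frac{119093325}{163} \approx 7.3063 \cdot 10^{5}$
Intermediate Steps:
$A = 163$
$E = \frac{3080}{163}$ ($E = - \frac{280}{163} \left(-11\right) = \left(-280\right) \frac{1}{163} \left(-11\right) = \left(- \frac{280}{163}\right) \left(-11\right) = \frac{3080}{163} \approx 18.896$)
$E + \left(\left(-5\right) \left(-39\right) + z{\left(34,25 \right)}\right) \left(716 + 2393\right) = \frac{3080}{163} + \left(\left(-5\right) \left(-39\right) + \left(15 + 25\right)\right) \left(716 + 2393\right) = \frac{3080}{163} + \left(195 + 40\right) 3109 = \frac{3080}{163} + 235 \cdot 3109 = \frac{3080}{163} + 730615 = \frac{119093325}{163}$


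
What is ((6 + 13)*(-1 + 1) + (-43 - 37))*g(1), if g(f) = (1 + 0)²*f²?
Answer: -80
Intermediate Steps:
g(f) = f² (g(f) = 1²*f² = 1*f² = f²)
((6 + 13)*(-1 + 1) + (-43 - 37))*g(1) = ((6 + 13)*(-1 + 1) + (-43 - 37))*1² = (19*0 - 80)*1 = (0 - 80)*1 = -80*1 = -80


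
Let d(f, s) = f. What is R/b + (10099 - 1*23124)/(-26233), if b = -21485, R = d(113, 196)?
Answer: 276877796/563616005 ≈ 0.49125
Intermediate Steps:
R = 113
R/b + (10099 - 1*23124)/(-26233) = 113/(-21485) + (10099 - 1*23124)/(-26233) = 113*(-1/21485) + (10099 - 23124)*(-1/26233) = -113/21485 - 13025*(-1/26233) = -113/21485 + 13025/26233 = 276877796/563616005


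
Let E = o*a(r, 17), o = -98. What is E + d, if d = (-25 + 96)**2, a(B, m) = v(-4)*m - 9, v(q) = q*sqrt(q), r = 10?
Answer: 5923 + 13328*I ≈ 5923.0 + 13328.0*I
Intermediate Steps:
v(q) = q**(3/2)
a(B, m) = -9 - 8*I*m (a(B, m) = (-4)**(3/2)*m - 9 = (-8*I)*m - 9 = -8*I*m - 9 = -9 - 8*I*m)
E = 882 + 13328*I (E = -98*(-9 - 8*I*17) = -98*(-9 - 136*I) = 882 + 13328*I ≈ 882.0 + 13328.0*I)
d = 5041 (d = 71**2 = 5041)
E + d = (882 + 13328*I) + 5041 = 5923 + 13328*I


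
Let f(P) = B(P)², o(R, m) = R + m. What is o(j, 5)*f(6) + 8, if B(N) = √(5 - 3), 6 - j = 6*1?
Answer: 18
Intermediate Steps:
j = 0 (j = 6 - 6 = 0)
B(N) = √2
f(P) = 2 (f(P) = (√2)² = 2)
o(j, 5)*f(6) + 8 = (0 + 5)*2 + 8 = 5*2 + 8 = 10 + 8 = 18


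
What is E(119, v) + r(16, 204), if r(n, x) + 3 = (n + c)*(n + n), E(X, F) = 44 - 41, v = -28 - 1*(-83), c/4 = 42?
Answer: 5888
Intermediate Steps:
c = 168 (c = 4*42 = 168)
v = 55 (v = -28 + 83 = 55)
E(X, F) = 3
r(n, x) = -3 + 2*n*(168 + n) (r(n, x) = -3 + (n + 168)*(n + n) = -3 + (168 + n)*(2*n) = -3 + 2*n*(168 + n))
E(119, v) + r(16, 204) = 3 + (-3 + 2*16² + 336*16) = 3 + (-3 + 2*256 + 5376) = 3 + (-3 + 512 + 5376) = 3 + 5885 = 5888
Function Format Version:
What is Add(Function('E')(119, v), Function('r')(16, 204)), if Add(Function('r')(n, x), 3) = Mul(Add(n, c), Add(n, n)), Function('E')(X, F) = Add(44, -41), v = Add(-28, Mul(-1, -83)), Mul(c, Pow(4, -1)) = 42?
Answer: 5888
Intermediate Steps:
c = 168 (c = Mul(4, 42) = 168)
v = 55 (v = Add(-28, 83) = 55)
Function('E')(X, F) = 3
Function('r')(n, x) = Add(-3, Mul(2, n, Add(168, n))) (Function('r')(n, x) = Add(-3, Mul(Add(n, 168), Add(n, n))) = Add(-3, Mul(Add(168, n), Mul(2, n))) = Add(-3, Mul(2, n, Add(168, n))))
Add(Function('E')(119, v), Function('r')(16, 204)) = Add(3, Add(-3, Mul(2, Pow(16, 2)), Mul(336, 16))) = Add(3, Add(-3, Mul(2, 256), 5376)) = Add(3, Add(-3, 512, 5376)) = Add(3, 5885) = 5888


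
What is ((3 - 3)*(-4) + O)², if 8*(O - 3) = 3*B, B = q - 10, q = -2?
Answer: 9/4 ≈ 2.2500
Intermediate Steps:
B = -12 (B = -2 - 10 = -12)
O = -3/2 (O = 3 + (3*(-12))/8 = 3 + (⅛)*(-36) = 3 - 9/2 = -3/2 ≈ -1.5000)
((3 - 3)*(-4) + O)² = ((3 - 3)*(-4) - 3/2)² = (0*(-4) - 3/2)² = (0 - 3/2)² = (-3/2)² = 9/4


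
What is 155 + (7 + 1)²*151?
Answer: 9819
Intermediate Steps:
155 + (7 + 1)²*151 = 155 + 8²*151 = 155 + 64*151 = 155 + 9664 = 9819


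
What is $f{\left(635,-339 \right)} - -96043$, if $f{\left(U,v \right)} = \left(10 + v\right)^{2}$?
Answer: $204284$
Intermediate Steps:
$f{\left(635,-339 \right)} - -96043 = \left(10 - 339\right)^{2} - -96043 = \left(-329\right)^{2} + 96043 = 108241 + 96043 = 204284$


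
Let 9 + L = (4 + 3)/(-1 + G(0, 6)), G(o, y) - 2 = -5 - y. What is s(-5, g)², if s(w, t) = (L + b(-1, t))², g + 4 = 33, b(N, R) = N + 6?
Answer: 4879681/10000 ≈ 487.97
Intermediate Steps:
G(o, y) = -3 - y (G(o, y) = 2 + (-5 - y) = -3 - y)
b(N, R) = 6 + N
g = 29 (g = -4 + 33 = 29)
L = -97/10 (L = -9 + (4 + 3)/(-1 + (-3 - 1*6)) = -9 + 7/(-1 + (-3 - 6)) = -9 + 7/(-1 - 9) = -9 + 7/(-10) = -9 + 7*(-⅒) = -9 - 7/10 = -97/10 ≈ -9.7000)
s(w, t) = 2209/100 (s(w, t) = (-97/10 + (6 - 1))² = (-97/10 + 5)² = (-47/10)² = 2209/100)
s(-5, g)² = (2209/100)² = 4879681/10000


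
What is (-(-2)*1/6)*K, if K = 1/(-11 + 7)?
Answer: -1/12 ≈ -0.083333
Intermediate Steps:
K = -¼ (K = 1/(-4) = -¼ ≈ -0.25000)
(-(-2)*1/6)*K = -(-2)*1/6*(-¼) = -(-2)*1*(⅙)*(-¼) = -(-2)/6*(-¼) = -2*(-⅙)*(-¼) = (⅓)*(-¼) = -1/12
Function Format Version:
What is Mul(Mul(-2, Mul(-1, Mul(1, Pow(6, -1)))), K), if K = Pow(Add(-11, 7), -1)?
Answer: Rational(-1, 12) ≈ -0.083333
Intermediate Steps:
K = Rational(-1, 4) (K = Pow(-4, -1) = Rational(-1, 4) ≈ -0.25000)
Mul(Mul(-2, Mul(-1, Mul(1, Pow(6, -1)))), K) = Mul(Mul(-2, Mul(-1, Mul(1, Pow(6, -1)))), Rational(-1, 4)) = Mul(Mul(-2, Mul(-1, Mul(1, Rational(1, 6)))), Rational(-1, 4)) = Mul(Mul(-2, Mul(-1, Rational(1, 6))), Rational(-1, 4)) = Mul(Mul(-2, Rational(-1, 6)), Rational(-1, 4)) = Mul(Rational(1, 3), Rational(-1, 4)) = Rational(-1, 12)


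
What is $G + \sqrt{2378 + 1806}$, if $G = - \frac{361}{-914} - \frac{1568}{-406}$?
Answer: $\frac{112837}{26506} + 2 \sqrt{1046} \approx 68.941$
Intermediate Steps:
$G = \frac{112837}{26506}$ ($G = \left(-361\right) \left(- \frac{1}{914}\right) - - \frac{112}{29} = \frac{361}{914} + \frac{112}{29} = \frac{112837}{26506} \approx 4.257$)
$G + \sqrt{2378 + 1806} = \frac{112837}{26506} + \sqrt{2378 + 1806} = \frac{112837}{26506} + \sqrt{4184} = \frac{112837}{26506} + 2 \sqrt{1046}$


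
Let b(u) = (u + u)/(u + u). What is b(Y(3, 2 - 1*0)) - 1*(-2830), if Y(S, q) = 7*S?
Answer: 2831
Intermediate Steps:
b(u) = 1 (b(u) = (2*u)/((2*u)) = (2*u)*(1/(2*u)) = 1)
b(Y(3, 2 - 1*0)) - 1*(-2830) = 1 - 1*(-2830) = 1 + 2830 = 2831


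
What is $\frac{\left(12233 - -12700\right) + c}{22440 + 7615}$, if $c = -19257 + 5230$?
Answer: $\frac{10906}{30055} \approx 0.36287$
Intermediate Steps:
$c = -14027$
$\frac{\left(12233 - -12700\right) + c}{22440 + 7615} = \frac{\left(12233 - -12700\right) - 14027}{22440 + 7615} = \frac{\left(12233 + 12700\right) - 14027}{30055} = \left(24933 - 14027\right) \frac{1}{30055} = 10906 \cdot \frac{1}{30055} = \frac{10906}{30055}$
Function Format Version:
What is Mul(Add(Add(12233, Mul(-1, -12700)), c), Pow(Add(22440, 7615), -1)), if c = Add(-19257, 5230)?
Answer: Rational(10906, 30055) ≈ 0.36287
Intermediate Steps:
c = -14027
Mul(Add(Add(12233, Mul(-1, -12700)), c), Pow(Add(22440, 7615), -1)) = Mul(Add(Add(12233, Mul(-1, -12700)), -14027), Pow(Add(22440, 7615), -1)) = Mul(Add(Add(12233, 12700), -14027), Pow(30055, -1)) = Mul(Add(24933, -14027), Rational(1, 30055)) = Mul(10906, Rational(1, 30055)) = Rational(10906, 30055)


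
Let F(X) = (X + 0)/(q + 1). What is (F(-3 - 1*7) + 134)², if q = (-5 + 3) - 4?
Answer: 18496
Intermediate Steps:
q = -6 (q = -2 - 4 = -6)
F(X) = -X/5 (F(X) = (X + 0)/(-6 + 1) = X/(-5) = X*(-⅕) = -X/5)
(F(-3 - 1*7) + 134)² = (-(-3 - 1*7)/5 + 134)² = (-(-3 - 7)/5 + 134)² = (-⅕*(-10) + 134)² = (2 + 134)² = 136² = 18496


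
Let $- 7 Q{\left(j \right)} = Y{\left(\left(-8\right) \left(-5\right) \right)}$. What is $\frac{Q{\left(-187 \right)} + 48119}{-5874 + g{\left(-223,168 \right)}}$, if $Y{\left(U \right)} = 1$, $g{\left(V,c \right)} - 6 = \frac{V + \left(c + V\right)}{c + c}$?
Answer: $- \frac{8083968}{985963} \approx -8.1991$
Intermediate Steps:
$g{\left(V,c \right)} = 6 + \frac{c + 2 V}{2 c}$ ($g{\left(V,c \right)} = 6 + \frac{V + \left(c + V\right)}{c + c} = 6 + \frac{V + \left(V + c\right)}{2 c} = 6 + \left(c + 2 V\right) \frac{1}{2 c} = 6 + \frac{c + 2 V}{2 c}$)
$Q{\left(j \right)} = - \frac{1}{7}$ ($Q{\left(j \right)} = \left(- \frac{1}{7}\right) 1 = - \frac{1}{7}$)
$\frac{Q{\left(-187 \right)} + 48119}{-5874 + g{\left(-223,168 \right)}} = \frac{- \frac{1}{7} + 48119}{-5874 + \left(\frac{13}{2} - \frac{223}{168}\right)} = \frac{336832}{7 \left(-5874 + \left(\frac{13}{2} - \frac{223}{168}\right)\right)} = \frac{336832}{7 \left(-5874 + \frac{869}{168}\right)} = \frac{336832}{7 \left(- \frac{985963}{168}\right)} = \frac{336832}{7} \left(- \frac{168}{985963}\right) = - \frac{8083968}{985963}$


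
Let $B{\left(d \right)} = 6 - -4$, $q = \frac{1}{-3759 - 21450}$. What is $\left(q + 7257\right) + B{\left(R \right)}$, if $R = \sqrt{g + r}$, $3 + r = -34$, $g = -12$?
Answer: $\frac{183193802}{25209} \approx 7267.0$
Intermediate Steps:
$r = -37$ ($r = -3 - 34 = -37$)
$q = - \frac{1}{25209}$ ($q = \frac{1}{-25209} = - \frac{1}{25209} \approx -3.9668 \cdot 10^{-5}$)
$R = 7 i$ ($R = \sqrt{-12 - 37} = \sqrt{-49} = 7 i \approx 7.0 i$)
$B{\left(d \right)} = 10$ ($B{\left(d \right)} = 6 + 4 = 10$)
$\left(q + 7257\right) + B{\left(R \right)} = \left(- \frac{1}{25209} + 7257\right) + 10 = \frac{182941712}{25209} + 10 = \frac{183193802}{25209}$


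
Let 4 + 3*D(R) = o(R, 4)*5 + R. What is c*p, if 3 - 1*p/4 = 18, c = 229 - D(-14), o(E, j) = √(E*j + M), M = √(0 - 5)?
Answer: -14100 + 100*√(-56 + I*√5) ≈ -14085.0 + 748.48*I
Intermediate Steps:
M = I*√5 (M = √(-5) = I*√5 ≈ 2.2361*I)
o(E, j) = √(I*√5 + E*j) (o(E, j) = √(E*j + I*√5) = √(I*√5 + E*j))
D(R) = -4/3 + R/3 + 5*√(4*R + I*√5)/3 (D(R) = -4/3 + (√(I*√5 + R*4)*5 + R)/3 = -4/3 + (√(I*√5 + 4*R)*5 + R)/3 = -4/3 + (√(4*R + I*√5)*5 + R)/3 = -4/3 + (5*√(4*R + I*√5) + R)/3 = -4/3 + (R + 5*√(4*R + I*√5))/3 = -4/3 + (R/3 + 5*√(4*R + I*√5)/3) = -4/3 + R/3 + 5*√(4*R + I*√5)/3)
c = 235 - 5*√(-56 + I*√5)/3 (c = 229 - (-4/3 + (⅓)*(-14) + 5*√(4*(-14) + I*√5)/3) = 229 - (-4/3 - 14/3 + 5*√(-56 + I*√5)/3) = 229 - (-6 + 5*√(-56 + I*√5)/3) = 229 + (6 - 5*√(-56 + I*√5)/3) = 235 - 5*√(-56 + I*√5)/3 ≈ 234.75 - 12.475*I)
p = -60 (p = 12 - 4*18 = 12 - 72 = -60)
c*p = (235 - 5*√(-56 + I*√5)/3)*(-60) = -14100 + 100*√(-56 + I*√5)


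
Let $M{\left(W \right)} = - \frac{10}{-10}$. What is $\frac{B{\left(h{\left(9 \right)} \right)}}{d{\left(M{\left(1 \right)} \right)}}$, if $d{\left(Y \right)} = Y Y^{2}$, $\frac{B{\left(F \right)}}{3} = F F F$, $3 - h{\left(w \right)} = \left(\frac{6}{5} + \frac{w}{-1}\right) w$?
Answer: $\frac{147083688}{125} \approx 1.1767 \cdot 10^{6}$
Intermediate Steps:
$M{\left(W \right)} = 1$ ($M{\left(W \right)} = \left(-10\right) \left(- \frac{1}{10}\right) = 1$)
$h{\left(w \right)} = 3 - w \left(\frac{6}{5} - w\right)$ ($h{\left(w \right)} = 3 - \left(\frac{6}{5} + \frac{w}{-1}\right) w = 3 - \left(6 \cdot \frac{1}{5} + w \left(-1\right)\right) w = 3 - \left(\frac{6}{5} - w\right) w = 3 - w \left(\frac{6}{5} - w\right)$)
$B{\left(F \right)} = 3 F^{3}$ ($B{\left(F \right)} = 3 F F F = 3 F^{2} F = 3 F^{3}$)
$d{\left(Y \right)} = Y^{3}$
$\frac{B{\left(h{\left(9 \right)} \right)}}{d{\left(M{\left(1 \right)} \right)}} = \frac{3 \left(3 + 9^{2} - \frac{54}{5}\right)^{3}}{1^{3}} = \frac{3 \left(3 + 81 - \frac{54}{5}\right)^{3}}{1} = 3 \left(\frac{366}{5}\right)^{3} \cdot 1 = 3 \cdot \frac{49027896}{125} \cdot 1 = \frac{147083688}{125} \cdot 1 = \frac{147083688}{125}$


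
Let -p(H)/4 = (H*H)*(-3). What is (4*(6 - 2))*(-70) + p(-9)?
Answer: -148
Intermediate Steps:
p(H) = 12*H² (p(H) = -4*H*H*(-3) = -4*H²*(-3) = -(-12)*H² = 12*H²)
(4*(6 - 2))*(-70) + p(-9) = (4*(6 - 2))*(-70) + 12*(-9)² = (4*4)*(-70) + 12*81 = 16*(-70) + 972 = -1120 + 972 = -148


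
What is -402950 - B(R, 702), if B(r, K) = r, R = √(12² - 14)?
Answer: -402950 - √130 ≈ -4.0296e+5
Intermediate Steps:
R = √130 (R = √(144 - 14) = √130 ≈ 11.402)
-402950 - B(R, 702) = -402950 - √130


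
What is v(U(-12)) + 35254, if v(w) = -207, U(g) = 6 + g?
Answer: 35047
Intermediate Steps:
v(U(-12)) + 35254 = -207 + 35254 = 35047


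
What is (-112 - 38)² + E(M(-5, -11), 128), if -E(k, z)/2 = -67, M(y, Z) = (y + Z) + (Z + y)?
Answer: 22634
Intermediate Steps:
M(y, Z) = 2*Z + 2*y (M(y, Z) = (Z + y) + (Z + y) = 2*Z + 2*y)
E(k, z) = 134 (E(k, z) = -2*(-67) = 134)
(-112 - 38)² + E(M(-5, -11), 128) = (-112 - 38)² + 134 = (-150)² + 134 = 22500 + 134 = 22634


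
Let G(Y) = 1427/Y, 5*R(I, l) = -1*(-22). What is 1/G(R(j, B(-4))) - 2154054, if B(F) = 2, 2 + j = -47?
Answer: -15369175268/7135 ≈ -2.1541e+6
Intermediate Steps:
j = -49 (j = -2 - 47 = -49)
R(I, l) = 22/5 (R(I, l) = (-1*(-22))/5 = (⅕)*22 = 22/5)
1/G(R(j, B(-4))) - 2154054 = 1/(1427/(22/5)) - 2154054 = 1/(1427*(5/22)) - 2154054 = 1/(7135/22) - 2154054 = 22/7135 - 2154054 = -15369175268/7135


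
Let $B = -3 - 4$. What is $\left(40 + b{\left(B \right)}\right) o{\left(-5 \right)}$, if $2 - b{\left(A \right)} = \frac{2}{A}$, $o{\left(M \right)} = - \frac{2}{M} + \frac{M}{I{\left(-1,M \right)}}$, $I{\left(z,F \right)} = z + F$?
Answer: $\frac{5476}{105} \approx 52.152$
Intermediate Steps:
$I{\left(z,F \right)} = F + z$
$o{\left(M \right)} = - \frac{2}{M} + \frac{M}{-1 + M}$ ($o{\left(M \right)} = - \frac{2}{M} + \frac{M}{M - 1} = - \frac{2}{M} + \frac{M}{-1 + M}$)
$B = -7$
$b{\left(A \right)} = 2 - \frac{2}{A}$
$\left(40 + b{\left(B \right)}\right) o{\left(-5 \right)} = \left(40 + \left(2 - \frac{2}{-7}\right)\right) \left(- \frac{2}{-5} - \frac{5}{-1 - 5}\right) = \left(40 + \left(2 - - \frac{2}{7}\right)\right) \left(\left(-2\right) \left(- \frac{1}{5}\right) - \frac{5}{-6}\right) = \left(40 + \left(2 + \frac{2}{7}\right)\right) \left(\frac{2}{5} - - \frac{5}{6}\right) = \left(40 + \frac{16}{7}\right) \left(\frac{2}{5} + \frac{5}{6}\right) = \frac{296}{7} \cdot \frac{37}{30} = \frac{5476}{105}$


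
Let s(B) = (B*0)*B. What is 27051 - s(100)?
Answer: 27051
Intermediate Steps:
s(B) = 0 (s(B) = 0*B = 0)
27051 - s(100) = 27051 - 1*0 = 27051 + 0 = 27051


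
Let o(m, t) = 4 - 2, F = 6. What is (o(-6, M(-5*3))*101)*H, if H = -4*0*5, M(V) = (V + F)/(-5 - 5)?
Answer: 0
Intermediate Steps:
M(V) = -3/5 - V/10 (M(V) = (V + 6)/(-5 - 5) = (6 + V)/(-10) = (6 + V)*(-1/10) = -3/5 - V/10)
H = 0 (H = 0*5 = 0)
o(m, t) = 2
(o(-6, M(-5*3))*101)*H = (2*101)*0 = 202*0 = 0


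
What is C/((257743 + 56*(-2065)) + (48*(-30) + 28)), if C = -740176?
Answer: -740176/140691 ≈ -5.2610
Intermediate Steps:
C/((257743 + 56*(-2065)) + (48*(-30) + 28)) = -740176/((257743 + 56*(-2065)) + (48*(-30) + 28)) = -740176/((257743 - 115640) + (-1440 + 28)) = -740176/(142103 - 1412) = -740176/140691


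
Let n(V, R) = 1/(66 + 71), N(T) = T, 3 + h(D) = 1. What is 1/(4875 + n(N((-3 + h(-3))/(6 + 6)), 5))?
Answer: 137/667876 ≈ 0.00020513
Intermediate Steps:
h(D) = -2 (h(D) = -3 + 1 = -2)
n(V, R) = 1/137
1/(4875 + n(N((-3 + h(-3))/(6 + 6)), 5)) = 1/(4875 + 1/137) = 1/(667876/137) = 137/667876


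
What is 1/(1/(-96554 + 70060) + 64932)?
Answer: 26494/1720308407 ≈ 1.5401e-5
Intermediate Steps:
1/(1/(-96554 + 70060) + 64932) = 1/(1/(-26494) + 64932) = 1/(-1/26494 + 64932) = 1/(1720308407/26494) = 26494/1720308407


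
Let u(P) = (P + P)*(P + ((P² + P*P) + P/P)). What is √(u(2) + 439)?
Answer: √483 ≈ 21.977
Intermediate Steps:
u(P) = 2*P*(1 + P + 2*P²) (u(P) = (2*P)*(P + ((P² + P²) + 1)) = (2*P)*(P + (2*P² + 1)) = (2*P)*(P + (1 + 2*P²)) = (2*P)*(1 + P + 2*P²) = 2*P*(1 + P + 2*P²))
√(u(2) + 439) = √(2*2*(1 + 2 + 2*2²) + 439) = √(2*2*(1 + 2 + 2*4) + 439) = √(2*2*(1 + 2 + 8) + 439) = √(2*2*11 + 439) = √(44 + 439) = √483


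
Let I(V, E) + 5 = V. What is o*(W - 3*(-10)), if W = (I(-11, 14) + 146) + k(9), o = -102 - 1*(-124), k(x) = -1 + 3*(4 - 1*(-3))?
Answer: 3960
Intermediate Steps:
I(V, E) = -5 + V
k(x) = 20 (k(x) = -1 + 3*(4 + 3) = -1 + 3*7 = -1 + 21 = 20)
o = 22 (o = -102 + 124 = 22)
W = 150 (W = ((-5 - 11) + 146) + 20 = (-16 + 146) + 20 = 130 + 20 = 150)
o*(W - 3*(-10)) = 22*(150 - 3*(-10)) = 22*(150 + 30) = 22*180 = 3960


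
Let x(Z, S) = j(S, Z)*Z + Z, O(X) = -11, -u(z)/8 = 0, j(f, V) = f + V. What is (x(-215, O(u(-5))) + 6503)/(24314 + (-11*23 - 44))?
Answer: 54878/24017 ≈ 2.2850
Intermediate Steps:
j(f, V) = V + f
u(z) = 0 (u(z) = -8*0 = 0)
x(Z, S) = Z + Z*(S + Z) (x(Z, S) = (Z + S)*Z + Z = (S + Z)*Z + Z = Z*(S + Z) + Z = Z + Z*(S + Z))
(x(-215, O(u(-5))) + 6503)/(24314 + (-11*23 - 44)) = (-215*(1 - 11 - 215) + 6503)/(24314 + (-11*23 - 44)) = (-215*(-225) + 6503)/(24314 + (-253 - 44)) = (48375 + 6503)/(24314 - 297) = 54878/24017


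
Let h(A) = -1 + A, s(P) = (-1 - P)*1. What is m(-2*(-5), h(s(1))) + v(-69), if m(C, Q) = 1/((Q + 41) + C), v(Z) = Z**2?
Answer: 228529/48 ≈ 4761.0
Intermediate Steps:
s(P) = -1 - P
m(C, Q) = 1/(41 + C + Q) (m(C, Q) = 1/((41 + Q) + C) = 1/(41 + C + Q))
m(-2*(-5), h(s(1))) + v(-69) = 1/(41 - 2*(-5) + (-1 + (-1 - 1*1))) + (-69)**2 = 1/(41 + 10 + (-1 + (-1 - 1))) + 4761 = 1/(41 + 10 + (-1 - 2)) + 4761 = 1/(41 + 10 - 3) + 4761 = 1/48 + 4761 = 228529/48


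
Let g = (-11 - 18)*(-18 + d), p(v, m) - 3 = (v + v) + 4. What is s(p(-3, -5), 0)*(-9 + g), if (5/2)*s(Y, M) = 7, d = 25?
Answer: -2968/5 ≈ -593.60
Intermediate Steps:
p(v, m) = 7 + 2*v (p(v, m) = 3 + ((v + v) + 4) = 3 + (2*v + 4) = 3 + (4 + 2*v) = 7 + 2*v)
s(Y, M) = 14/5 (s(Y, M) = (⅖)*7 = 14/5)
g = -203 (g = (-11 - 18)*(-18 + 25) = -29*7 = -203)
s(p(-3, -5), 0)*(-9 + g) = 14*(-9 - 203)/5 = (14/5)*(-212) = -2968/5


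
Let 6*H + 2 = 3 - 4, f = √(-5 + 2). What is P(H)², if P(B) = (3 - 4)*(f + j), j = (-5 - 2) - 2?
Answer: (9 - I*√3)² ≈ 78.0 - 31.177*I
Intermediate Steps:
f = I*√3 (f = √(-3) = I*√3 ≈ 1.732*I)
j = -9 (j = -7 - 2 = -9)
H = -½ (H = -⅓ + (3 - 4)/6 = -⅓ + (⅙)*(-1) = -⅓ - ⅙ = -½ ≈ -0.50000)
P(B) = 9 - I*√3 (P(B) = (3 - 4)*(I*√3 - 9) = -(-9 + I*√3) = 9 - I*√3)
P(H)² = (9 - I*√3)²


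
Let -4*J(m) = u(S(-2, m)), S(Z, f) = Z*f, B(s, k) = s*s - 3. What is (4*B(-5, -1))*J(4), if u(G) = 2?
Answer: -44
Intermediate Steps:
B(s, k) = -3 + s² (B(s, k) = s² - 3 = -3 + s²)
J(m) = -½ (J(m) = -¼*2 = -½)
(4*B(-5, -1))*J(4) = (4*(-3 + (-5)²))*(-½) = (4*(-3 + 25))*(-½) = (4*22)*(-½) = 88*(-½) = -44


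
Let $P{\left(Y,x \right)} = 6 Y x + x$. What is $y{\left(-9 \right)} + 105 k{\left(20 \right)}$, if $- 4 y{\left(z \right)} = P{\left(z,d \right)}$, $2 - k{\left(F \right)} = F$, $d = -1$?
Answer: $- \frac{7613}{4} \approx -1903.3$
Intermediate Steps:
$k{\left(F \right)} = 2 - F$
$P{\left(Y,x \right)} = x + 6 Y x$ ($P{\left(Y,x \right)} = 6 Y x + x = x + 6 Y x$)
$y{\left(z \right)} = \frac{1}{4} + \frac{3 z}{2}$ ($y{\left(z \right)} = - \frac{\left(-1\right) \left(1 + 6 z\right)}{4} = - \frac{-1 - 6 z}{4} = \frac{1}{4} + \frac{3 z}{2}$)
$y{\left(-9 \right)} + 105 k{\left(20 \right)} = \left(\frac{1}{4} + \frac{3}{2} \left(-9\right)\right) + 105 \left(2 - 20\right) = \left(\frac{1}{4} - \frac{27}{2}\right) + 105 \left(2 - 20\right) = - \frac{53}{4} + 105 \left(-18\right) = - \frac{53}{4} - 1890 = - \frac{7613}{4}$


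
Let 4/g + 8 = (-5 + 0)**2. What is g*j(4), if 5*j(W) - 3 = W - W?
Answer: 12/85 ≈ 0.14118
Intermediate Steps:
j(W) = 3/5 (j(W) = 3/5 + (W - W)/5 = 3/5 + (1/5)*0 = 3/5 + 0 = 3/5)
g = 4/17 (g = 4/(-8 + (-5 + 0)**2) = 4/(-8 + (-5)**2) = 4/(-8 + 25) = 4/17 ≈ 0.23529)
g*j(4) = (4/17)*(3/5) = 12/85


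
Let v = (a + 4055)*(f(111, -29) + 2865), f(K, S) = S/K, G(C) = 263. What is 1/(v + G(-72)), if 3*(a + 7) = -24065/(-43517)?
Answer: 14491161/168057667386161 ≈ 8.6227e-8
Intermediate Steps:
a = -889792/130551 (a = -7 + (-24065/(-43517))/3 = -7 + (-24065*(-1/43517))/3 = -7 + (⅓)*(24065/43517) = -7 + 24065/130551 = -889792/130551 ≈ -6.8157)
v = 168053856210818/14491161 (v = (-889792/130551 + 4055)*(-29/111 + 2865) = 528494513*(-29*1/111 + 2865)/130551 = 528494513*(-29/111 + 2865)/130551 = (528494513/130551)*(317986/111) = 168053856210818/14491161 ≈ 1.1597e+7)
1/(v + G(-72)) = 1/(168053856210818/14491161 + 263) = 1/(168057667386161/14491161) = 14491161/168057667386161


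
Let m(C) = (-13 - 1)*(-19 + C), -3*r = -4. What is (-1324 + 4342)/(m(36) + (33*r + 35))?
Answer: -1006/53 ≈ -18.981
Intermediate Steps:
r = 4/3 (r = -⅓*(-4) = 4/3 ≈ 1.3333)
m(C) = 266 - 14*C (m(C) = -14*(-19 + C) = 266 - 14*C)
(-1324 + 4342)/(m(36) + (33*r + 35)) = (-1324 + 4342)/((266 - 14*36) + (33*(4/3) + 35)) = 3018/((266 - 504) + (44 + 35)) = 3018/(-238 + 79) = 3018/(-159) = 3018*(-1/159) = -1006/53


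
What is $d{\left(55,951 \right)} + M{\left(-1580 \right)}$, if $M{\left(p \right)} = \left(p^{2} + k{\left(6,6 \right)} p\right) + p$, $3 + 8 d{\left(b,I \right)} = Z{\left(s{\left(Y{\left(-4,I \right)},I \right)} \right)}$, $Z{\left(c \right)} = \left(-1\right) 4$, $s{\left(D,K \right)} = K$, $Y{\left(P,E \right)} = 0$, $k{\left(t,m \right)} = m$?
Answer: $\frac{19882713}{8} \approx 2.4853 \cdot 10^{6}$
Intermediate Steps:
$Z{\left(c \right)} = -4$
$d{\left(b,I \right)} = - \frac{7}{8}$ ($d{\left(b,I \right)} = - \frac{3}{8} + \frac{1}{8} \left(-4\right) = - \frac{3}{8} - \frac{1}{2} = - \frac{7}{8}$)
$M{\left(p \right)} = p^{2} + 7 p$ ($M{\left(p \right)} = \left(p^{2} + 6 p\right) + p = p^{2} + 7 p$)
$d{\left(55,951 \right)} + M{\left(-1580 \right)} = - \frac{7}{8} - 1580 \left(7 - 1580\right) = - \frac{7}{8} - -2485340 = - \frac{7}{8} + 2485340 = \frac{19882713}{8}$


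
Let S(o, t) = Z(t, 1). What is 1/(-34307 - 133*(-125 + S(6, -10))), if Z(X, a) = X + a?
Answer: -1/16485 ≈ -6.0661e-5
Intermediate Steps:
S(o, t) = 1 + t (S(o, t) = t + 1 = 1 + t)
1/(-34307 - 133*(-125 + S(6, -10))) = 1/(-34307 - 133*(-125 + (1 - 10))) = 1/(-34307 - 133*(-125 - 9)) = 1/(-34307 - 133*(-134)) = 1/(-34307 + 17822) = 1/(-16485) = -1/16485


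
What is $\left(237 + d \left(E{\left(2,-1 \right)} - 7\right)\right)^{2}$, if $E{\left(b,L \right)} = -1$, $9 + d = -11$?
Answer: $157609$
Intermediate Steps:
$d = -20$ ($d = -9 - 11 = -20$)
$\left(237 + d \left(E{\left(2,-1 \right)} - 7\right)\right)^{2} = \left(237 - 20 \left(-1 - 7\right)\right)^{2} = \left(237 - -160\right)^{2} = \left(237 + 160\right)^{2} = 397^{2} = 157609$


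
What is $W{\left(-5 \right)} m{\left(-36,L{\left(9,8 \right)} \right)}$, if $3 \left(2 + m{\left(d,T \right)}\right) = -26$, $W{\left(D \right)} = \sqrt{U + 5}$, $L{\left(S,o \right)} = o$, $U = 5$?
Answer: $- \frac{32 \sqrt{10}}{3} \approx -33.731$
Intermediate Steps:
$W{\left(D \right)} = \sqrt{10}$ ($W{\left(D \right)} = \sqrt{5 + 5} = \sqrt{10}$)
$m{\left(d,T \right)} = - \frac{32}{3}$ ($m{\left(d,T \right)} = -2 + \frac{1}{3} \left(-26\right) = -2 - \frac{26}{3} = - \frac{32}{3}$)
$W{\left(-5 \right)} m{\left(-36,L{\left(9,8 \right)} \right)} = \sqrt{10} \left(- \frac{32}{3}\right) = - \frac{32 \sqrt{10}}{3}$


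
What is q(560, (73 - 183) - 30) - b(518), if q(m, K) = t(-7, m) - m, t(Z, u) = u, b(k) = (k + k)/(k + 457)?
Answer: -1036/975 ≈ -1.0626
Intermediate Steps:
b(k) = 2*k/(457 + k) (b(k) = (2*k)/(457 + k) = 2*k/(457 + k))
q(m, K) = 0 (q(m, K) = m - m = 0)
q(560, (73 - 183) - 30) - b(518) = 0 - 2*518/(457 + 518) = 0 - 2*518/975 = 0 - 1*1036/975 = 0 - 1036/975 = -1036/975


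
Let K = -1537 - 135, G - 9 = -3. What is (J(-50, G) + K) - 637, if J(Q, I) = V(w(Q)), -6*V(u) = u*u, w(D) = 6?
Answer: -2315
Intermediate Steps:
G = 6 (G = 9 - 3 = 6)
V(u) = -u²/6 (V(u) = -u*u/6 = -u²/6)
J(Q, I) = -6 (J(Q, I) = -⅙*6² = -⅙*36 = -6)
K = -1672 (K = -1537 - 1*135 = -1537 - 135 = -1672)
(J(-50, G) + K) - 637 = (-6 - 1672) - 637 = -1678 - 637 = -2315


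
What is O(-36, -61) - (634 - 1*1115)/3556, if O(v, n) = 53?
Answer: 188949/3556 ≈ 53.135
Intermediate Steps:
O(-36, -61) - (634 - 1*1115)/3556 = 53 - (634 - 1*1115)/3556 = 53 - (634 - 1115)/3556 = 53 - (-481)/3556 = 53 - 1*(-481/3556) = 53 + 481/3556 = 188949/3556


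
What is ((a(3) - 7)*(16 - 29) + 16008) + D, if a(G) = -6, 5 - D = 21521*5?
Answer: -91423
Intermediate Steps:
D = -107600 (D = 5 - 21521*5 = 5 - 1*107605 = 5 - 107605 = -107600)
((a(3) - 7)*(16 - 29) + 16008) + D = ((-6 - 7)*(16 - 29) + 16008) - 107600 = (-13*(-13) + 16008) - 107600 = (169 + 16008) - 107600 = 16177 - 107600 = -91423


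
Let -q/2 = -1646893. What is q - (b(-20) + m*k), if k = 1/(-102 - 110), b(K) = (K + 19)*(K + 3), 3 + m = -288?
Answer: 698278737/212 ≈ 3.2938e+6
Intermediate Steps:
m = -291 (m = -3 - 288 = -291)
q = 3293786 (q = -2*(-1646893) = 3293786)
b(K) = (3 + K)*(19 + K) (b(K) = (19 + K)*(3 + K) = (3 + K)*(19 + K))
k = -1/212 (k = 1/(-212) = -1/212 ≈ -0.0047170)
q - (b(-20) + m*k) = 3293786 - ((57 + (-20)² + 22*(-20)) - 291*(-1/212)) = 3293786 - ((57 + 400 - 440) + 291/212) = 3293786 - (17 + 291/212) = 3293786 - 1*3895/212 = 3293786 - 3895/212 = 698278737/212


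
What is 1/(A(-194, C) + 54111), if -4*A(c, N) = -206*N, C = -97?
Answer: 2/98231 ≈ 2.0360e-5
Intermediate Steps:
A(c, N) = 103*N/2 (A(c, N) = -(-103)*N/2 = 103*N/2)
1/(A(-194, C) + 54111) = 1/((103/2)*(-97) + 54111) = 1/(-9991/2 + 54111) = 1/(98231/2) = 2/98231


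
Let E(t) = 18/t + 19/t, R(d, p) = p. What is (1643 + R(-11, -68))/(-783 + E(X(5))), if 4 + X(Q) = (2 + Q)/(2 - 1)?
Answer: -4725/2312 ≈ -2.0437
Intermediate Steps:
X(Q) = -2 + Q (X(Q) = -4 + (2 + Q)/(2 - 1) = -4 + (2 + Q)/1 = -4 + (2 + Q)*1 = -4 + (2 + Q) = -2 + Q)
E(t) = 37/t
(1643 + R(-11, -68))/(-783 + E(X(5))) = (1643 - 68)/(-783 + 37/(-2 + 5)) = 1575/(-783 + 37/3) = 1575/(-2312/3) = 1575*(-3/2312) = -4725/2312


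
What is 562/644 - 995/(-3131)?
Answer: 1200201/1008182 ≈ 1.1905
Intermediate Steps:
562/644 - 995/(-3131) = 562*(1/644) - 995*(-1/3131) = 281/322 + 995/3131 = 1200201/1008182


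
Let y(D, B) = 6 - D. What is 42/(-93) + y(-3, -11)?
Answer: 265/31 ≈ 8.5484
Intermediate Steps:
42/(-93) + y(-3, -11) = 42/(-93) + (6 - 1*(-3)) = 42*(-1/93) + (6 + 3) = -14/31 + 9 = 265/31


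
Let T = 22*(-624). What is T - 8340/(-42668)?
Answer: -146434491/10667 ≈ -13728.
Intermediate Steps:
T = -13728
T - 8340/(-42668) = -13728 - 8340/(-42668) = -13728 - 8340*(-1/42668) = -13728 + 2085/10667 = -146434491/10667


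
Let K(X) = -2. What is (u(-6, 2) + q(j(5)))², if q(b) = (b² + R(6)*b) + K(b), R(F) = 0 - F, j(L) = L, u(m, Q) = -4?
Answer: 121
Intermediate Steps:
R(F) = -F
q(b) = -2 + b² - 6*b (q(b) = (b² + (-1*6)*b) - 2 = (b² - 6*b) - 2 = -2 + b² - 6*b)
(u(-6, 2) + q(j(5)))² = (-4 + (-2 + 5² - 6*5))² = (-4 + (-2 + 25 - 30))² = (-4 - 7)² = (-11)² = 121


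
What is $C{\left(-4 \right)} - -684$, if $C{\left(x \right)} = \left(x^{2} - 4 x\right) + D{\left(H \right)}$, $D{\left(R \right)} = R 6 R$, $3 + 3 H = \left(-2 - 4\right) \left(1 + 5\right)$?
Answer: $1730$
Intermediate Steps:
$H = -13$ ($H = -1 + \frac{\left(-2 - 4\right) \left(1 + 5\right)}{3} = -1 + \frac{\left(-6\right) 6}{3} = -1 + \frac{1}{3} \left(-36\right) = -1 - 12 = -13$)
$D{\left(R \right)} = 6 R^{2}$ ($D{\left(R \right)} = 6 R R = 6 R^{2}$)
$C{\left(x \right)} = 1014 + x^{2} - 4 x$ ($C{\left(x \right)} = \left(x^{2} - 4 x\right) + 6 \left(-13\right)^{2} = \left(x^{2} - 4 x\right) + 6 \cdot 169 = \left(x^{2} - 4 x\right) + 1014 = 1014 + x^{2} - 4 x$)
$C{\left(-4 \right)} - -684 = \left(1014 + \left(-4\right)^{2} - -16\right) - -684 = \left(1014 + 16 + 16\right) + 684 = 1046 + 684 = 1730$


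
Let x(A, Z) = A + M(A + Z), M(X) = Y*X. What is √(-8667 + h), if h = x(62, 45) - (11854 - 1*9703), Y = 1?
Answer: I*√10649 ≈ 103.19*I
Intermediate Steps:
M(X) = X (M(X) = 1*X = X)
x(A, Z) = Z + 2*A (x(A, Z) = A + (A + Z) = Z + 2*A)
h = -1982 (h = (45 + 2*62) - (11854 - 1*9703) = (45 + 124) - (11854 - 9703) = 169 - 1*2151 = 169 - 2151 = -1982)
√(-8667 + h) = √(-8667 - 1982) = √(-10649) = I*√10649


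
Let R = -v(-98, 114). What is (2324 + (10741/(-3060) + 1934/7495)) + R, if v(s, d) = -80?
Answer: 11012086609/4586940 ≈ 2400.7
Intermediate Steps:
R = 80 (R = -1*(-80) = 80)
(2324 + (10741/(-3060) + 1934/7495)) + R = (2324 + (10741/(-3060) + 1934/7495)) + 80 = (2324 + (10741*(-1/3060) + 1934*(1/7495))) + 80 = (2324 + (-10741/3060 + 1934/7495)) + 80 = (2324 - 14917151/4586940) + 80 = 10645131409/4586940 + 80 = 11012086609/4586940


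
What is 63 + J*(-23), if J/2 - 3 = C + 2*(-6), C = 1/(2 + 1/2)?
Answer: 2293/5 ≈ 458.60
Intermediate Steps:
C = 2/5 (C = 1/(2 + 1/2) = 1/(5/2) = 2/5 ≈ 0.40000)
J = -86/5 (J = 6 + 2*(2/5 + 2*(-6)) = 6 + 2*(2/5 - 12) = 6 + 2*(-58/5) = 6 - 116/5 = -86/5 ≈ -17.200)
63 + J*(-23) = 63 - 86/5*(-23) = 63 + 1978/5 = 2293/5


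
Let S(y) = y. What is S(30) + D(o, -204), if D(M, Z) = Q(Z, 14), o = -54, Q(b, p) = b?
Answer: -174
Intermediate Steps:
D(M, Z) = Z
S(30) + D(o, -204) = 30 - 204 = -174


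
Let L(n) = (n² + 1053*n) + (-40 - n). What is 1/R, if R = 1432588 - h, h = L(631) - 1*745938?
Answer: 1/1116593 ≈ 8.9558e-7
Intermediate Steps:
L(n) = -40 + n² + 1052*n
h = 315995 (h = (-40 + 631² + 1052*631) - 1*745938 = (-40 + 398161 + 663812) - 745938 = 1061933 - 745938 = 315995)
R = 1116593 (R = 1432588 - 1*315995 = 1432588 - 315995 = 1116593)
1/R = 1/1116593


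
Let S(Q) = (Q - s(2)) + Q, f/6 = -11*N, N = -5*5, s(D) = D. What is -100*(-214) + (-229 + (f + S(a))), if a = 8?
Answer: 22835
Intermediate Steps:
N = -25
f = 1650 (f = 6*(-11*(-25)) = 6*275 = 1650)
S(Q) = -2 + 2*Q (S(Q) = (Q - 1*2) + Q = (Q - 2) + Q = (-2 + Q) + Q = -2 + 2*Q)
-100*(-214) + (-229 + (f + S(a))) = -100*(-214) + (-229 + (1650 + (-2 + 2*8))) = 21400 + (-229 + (1650 + (-2 + 16))) = 21400 + (-229 + (1650 + 14)) = 21400 + (-229 + 1664) = 21400 + 1435 = 22835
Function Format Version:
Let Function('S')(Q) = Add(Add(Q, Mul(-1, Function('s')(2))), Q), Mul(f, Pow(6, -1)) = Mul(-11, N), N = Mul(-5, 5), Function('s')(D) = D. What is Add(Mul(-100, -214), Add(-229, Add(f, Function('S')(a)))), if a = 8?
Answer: 22835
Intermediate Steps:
N = -25
f = 1650 (f = Mul(6, Mul(-11, -25)) = Mul(6, 275) = 1650)
Function('S')(Q) = Add(-2, Mul(2, Q)) (Function('S')(Q) = Add(Add(Q, Mul(-1, 2)), Q) = Add(Add(Q, -2), Q) = Add(Add(-2, Q), Q) = Add(-2, Mul(2, Q)))
Add(Mul(-100, -214), Add(-229, Add(f, Function('S')(a)))) = Add(Mul(-100, -214), Add(-229, Add(1650, Add(-2, Mul(2, 8))))) = Add(21400, Add(-229, Add(1650, Add(-2, 16)))) = Add(21400, Add(-229, Add(1650, 14))) = Add(21400, Add(-229, 1664)) = Add(21400, 1435) = 22835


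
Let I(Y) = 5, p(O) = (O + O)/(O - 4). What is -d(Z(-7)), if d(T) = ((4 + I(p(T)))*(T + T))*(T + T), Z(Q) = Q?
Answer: -1764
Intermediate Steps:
p(O) = 2*O/(-4 + O) (p(O) = (2*O)/(-4 + O) = 2*O/(-4 + O))
d(T) = 36*T² (d(T) = ((4 + 5)*(T + T))*(T + T) = (9*(2*T))*(2*T) = (18*T)*(2*T) = 36*T²)
-d(Z(-7)) = -36*(-7)² = -36*49 = -1*1764 = -1764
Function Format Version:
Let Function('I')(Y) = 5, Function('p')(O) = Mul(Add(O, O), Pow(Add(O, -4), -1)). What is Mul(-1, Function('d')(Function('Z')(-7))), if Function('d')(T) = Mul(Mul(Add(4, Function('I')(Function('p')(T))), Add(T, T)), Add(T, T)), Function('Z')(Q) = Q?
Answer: -1764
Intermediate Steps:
Function('p')(O) = Mul(2, O, Pow(Add(-4, O), -1)) (Function('p')(O) = Mul(Mul(2, O), Pow(Add(-4, O), -1)) = Mul(2, O, Pow(Add(-4, O), -1)))
Function('d')(T) = Mul(36, Pow(T, 2)) (Function('d')(T) = Mul(Mul(Add(4, 5), Add(T, T)), Add(T, T)) = Mul(Mul(9, Mul(2, T)), Mul(2, T)) = Mul(Mul(18, T), Mul(2, T)) = Mul(36, Pow(T, 2)))
Mul(-1, Function('d')(Function('Z')(-7))) = Mul(-1, Mul(36, Pow(-7, 2))) = Mul(-1, Mul(36, 49)) = Mul(-1, 1764) = -1764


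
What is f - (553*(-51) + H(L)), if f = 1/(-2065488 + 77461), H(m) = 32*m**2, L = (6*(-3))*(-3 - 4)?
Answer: -953913007384/1988027 ≈ -4.7983e+5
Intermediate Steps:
L = 126 (L = -18*(-7) = 126)
f = -1/1988027 (f = 1/(-1988027) = -1/1988027 ≈ -5.0301e-7)
f - (553*(-51) + H(L)) = -1/1988027 - (553*(-51) + 32*126**2) = -1/1988027 - (-28203 + 32*15876) = -1/1988027 - (-28203 + 508032) = -1/1988027 - 1*479829 = -1/1988027 - 479829 = -953913007384/1988027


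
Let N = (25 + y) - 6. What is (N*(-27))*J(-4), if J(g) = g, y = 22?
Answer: 4428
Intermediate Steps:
N = 41 (N = (25 + 22) - 6 = 47 - 6 = 41)
(N*(-27))*J(-4) = (41*(-27))*(-4) = -1107*(-4) = 4428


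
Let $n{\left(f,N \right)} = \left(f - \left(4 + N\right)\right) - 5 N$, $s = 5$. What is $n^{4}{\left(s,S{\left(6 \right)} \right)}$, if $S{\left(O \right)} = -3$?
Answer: $130321$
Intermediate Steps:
$n{\left(f,N \right)} = -4 + f - 6 N$ ($n{\left(f,N \right)} = \left(-4 + f - N\right) - 5 N = -4 + f - 6 N$)
$n^{4}{\left(s,S{\left(6 \right)} \right)} = \left(-4 + 5 - -18\right)^{4} = \left(-4 + 5 + 18\right)^{4} = 19^{4} = 130321$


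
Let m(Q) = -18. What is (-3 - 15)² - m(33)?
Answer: 342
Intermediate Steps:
(-3 - 15)² - m(33) = (-3 - 15)² - 1*(-18) = (-18)² + 18 = 324 + 18 = 342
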